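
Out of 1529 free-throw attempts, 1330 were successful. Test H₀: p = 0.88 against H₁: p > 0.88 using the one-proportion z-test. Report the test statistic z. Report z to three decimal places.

z = -1.221

Sample proportion p̂ = 1330/1529 = 0.86985.
Null standard error: √(0.88·0.12/1529) = √0.000069065 = 0.008311.
Test statistic: z = -0.01015/0.008311 = -1.221.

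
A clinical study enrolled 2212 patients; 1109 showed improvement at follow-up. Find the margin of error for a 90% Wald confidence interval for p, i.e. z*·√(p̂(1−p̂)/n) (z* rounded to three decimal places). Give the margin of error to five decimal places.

ME = 0.01749

p̂ = 1109/2212 = 0.50136.
SE(p̂) = √(0.50136·0.49864/2212) = 0.010631.
For 90% confidence, z* = 1.645.
So ME = 0.01749.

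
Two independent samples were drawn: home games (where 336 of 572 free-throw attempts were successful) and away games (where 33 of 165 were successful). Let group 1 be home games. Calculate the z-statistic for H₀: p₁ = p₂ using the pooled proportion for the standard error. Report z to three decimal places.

z = 8.768

Sample proportions: p̂₁ = 336/572 = 0.58741 and p̂₂ = 33/165 = 0.20000.
Pooling: p̂ = 369/737 = 0.50068.
SE = √[p̂(1−p̂)(1/n₁+1/n₂)] = √[0.50068·0.49932·(1/572+1/165)] ≈ 0.044184.
z = (p̂₁ − p̂₂)/SE = (0.58741 − 0.20000)/0.044184 = 0.38741/0.044184 = 8.768.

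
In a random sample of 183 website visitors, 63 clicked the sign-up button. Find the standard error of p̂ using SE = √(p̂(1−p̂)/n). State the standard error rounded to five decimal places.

The sample proportion is 63/183 = 0.34426.
p̂(1−p̂) = 0.225745.
SE = √(0.225745/183) = √0.001233579 = 0.03512.

SE = 0.03512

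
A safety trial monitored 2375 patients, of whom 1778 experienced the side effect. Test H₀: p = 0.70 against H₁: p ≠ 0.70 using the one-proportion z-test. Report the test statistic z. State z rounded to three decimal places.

z = 5.172

The sample proportion is 1778/2375 = 0.74863.
Under H₀, SE = √(p₀(1−p₀)/n) = √(0.70·0.30/2375) = √0.000088421 = 0.009403.
z = (0.74863 − 0.70)/0.009403 = 0.04863/0.009403 = 5.172.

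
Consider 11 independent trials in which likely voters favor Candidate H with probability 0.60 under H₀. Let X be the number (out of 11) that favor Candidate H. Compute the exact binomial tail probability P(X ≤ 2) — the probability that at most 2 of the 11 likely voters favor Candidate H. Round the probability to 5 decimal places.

P = 0.00592

X is binomial with n = 11 and p = 0.60.
P(X ≤ 2) = C(11,0)·0.60^0·0.40^11 + C(11,1)·0.60^1·0.40^10 + C(11,2)·0.60^2·0.40^9.
= 0.000042 + 0.000692 + 0.005190 = 0.00592.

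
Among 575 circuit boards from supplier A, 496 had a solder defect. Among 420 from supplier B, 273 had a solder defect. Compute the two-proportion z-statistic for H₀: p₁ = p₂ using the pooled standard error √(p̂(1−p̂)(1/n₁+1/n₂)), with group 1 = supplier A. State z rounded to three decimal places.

Sample proportions: p̂₁ = 496/575 = 0.86261 and p̂₂ = 273/420 = 0.65000.
Pooled p̂ = (496+273)/(575+420) = 769/995 = 0.77286.
SE = √[p̂(1−p̂)(1/n₁+1/n₂)] = √[0.77286·0.22714·(1/575+1/420)] ≈ 0.026893.
z = 0.21261/0.026893 = 7.906.

z = 7.906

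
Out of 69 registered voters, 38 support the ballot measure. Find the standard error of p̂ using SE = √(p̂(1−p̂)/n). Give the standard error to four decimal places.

SE = 0.0599

With x = 38 successes in n = 69, p̂ = 0.55072.
p̂(1−p̂) = 0.247427.
Dividing by n and taking the root: √0.003585899 = 0.0599.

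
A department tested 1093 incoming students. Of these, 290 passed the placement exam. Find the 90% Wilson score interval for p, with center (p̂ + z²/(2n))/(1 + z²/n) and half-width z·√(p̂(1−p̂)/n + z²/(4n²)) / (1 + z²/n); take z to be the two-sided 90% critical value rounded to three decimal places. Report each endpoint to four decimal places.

(0.2440, 0.2879)

Here p̂ = 290/1093 = 0.26532 and z = 1.645 (z² = 2.706025).
1 + z²/n = 1.002476.
Adjusted center: (0.26532 + z²/(2n))/1.002476 = 0.26590.
Radicand: p̂(1−p̂)/n + z²/(4n²) = 0.000178342 + 0.000000566 = 0.000178908.
Half-width = z·√(radicand)/denom = 1.645·0.013376/1.002476 = 0.02195.
Interval: 0.26590 ± 0.02195 → (0.2440, 0.2879).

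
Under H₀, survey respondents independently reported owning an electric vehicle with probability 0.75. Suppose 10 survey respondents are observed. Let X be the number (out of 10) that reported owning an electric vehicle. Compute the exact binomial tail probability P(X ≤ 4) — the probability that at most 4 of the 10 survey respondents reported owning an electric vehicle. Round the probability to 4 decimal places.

X is binomial with n = 10 and p = 0.75.
P(X ≤ 4) = Σ_{j=0}^{4} C(10,j)·0.75^j·0.25^{10−j}.
= 0.000001 + 0.000029 + 0.000386 + 0.003090 + 0.016222 = 0.0197.

P = 0.0197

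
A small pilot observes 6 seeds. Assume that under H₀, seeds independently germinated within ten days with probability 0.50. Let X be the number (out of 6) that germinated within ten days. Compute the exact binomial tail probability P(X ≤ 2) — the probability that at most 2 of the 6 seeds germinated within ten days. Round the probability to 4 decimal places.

P = 0.3438

X is binomial with n = 6 and p = 0.50.
P(X ≤ 2) = C(6,0)·0.50^0·0.50^6 + C(6,1)·0.50^1·0.50^5 + C(6,2)·0.50^2·0.50^4.
= 0.015625 + 0.093750 + 0.234375 = 0.3438.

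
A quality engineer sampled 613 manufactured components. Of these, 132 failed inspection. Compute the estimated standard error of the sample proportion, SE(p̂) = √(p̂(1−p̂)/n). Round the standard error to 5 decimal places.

Sample proportion p̂ = 132/613 = 0.21533.
p̂(1−p̂) = 0.21533·0.78467 = 0.168963.
Dividing by n and taking the root: √0.000275633 = 0.01660.

SE = 0.01660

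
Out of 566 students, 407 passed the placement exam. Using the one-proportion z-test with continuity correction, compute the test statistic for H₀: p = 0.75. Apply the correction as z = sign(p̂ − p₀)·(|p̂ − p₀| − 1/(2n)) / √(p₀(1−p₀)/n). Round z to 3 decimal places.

The sample proportion is 407/566 = 0.71908. p̂ − p₀ = -0.030919.
Continuity correction 1/(2n) = 1/1132 = 0.000883.
Corrected numerator: |-0.030919| − 0.000883 = 0.030036.
Null standard error: √(0.75·0.25/566) = √0.000331272 = 0.018201.
z = (−)0.030036/0.018201 = -1.650.

z = -1.650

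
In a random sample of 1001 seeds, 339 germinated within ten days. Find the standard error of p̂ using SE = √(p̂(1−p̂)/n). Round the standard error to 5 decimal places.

Sample proportion p̂ = 339/1001 = 0.33866.
p̂(1−p̂) = 0.223969.
SE = √(0.223969/1001) = 0.01496.

SE = 0.01496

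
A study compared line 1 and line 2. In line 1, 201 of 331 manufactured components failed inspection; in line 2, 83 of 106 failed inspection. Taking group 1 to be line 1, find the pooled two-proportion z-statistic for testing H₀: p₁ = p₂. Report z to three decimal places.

p̂₁ = 201/331 = 0.60725, p̂₂ = 83/106 = 0.78302.
Pooled p̂ = (201+83)/(331+106) = 284/437 = 0.64989.
SE = √[p̂(1−p̂)(1/n₁+1/n₂)] = √[0.64989·0.35011·(1/331+1/106)] ≈ 0.053235.
z = -0.17577/0.053235 = -3.302.

z = -3.302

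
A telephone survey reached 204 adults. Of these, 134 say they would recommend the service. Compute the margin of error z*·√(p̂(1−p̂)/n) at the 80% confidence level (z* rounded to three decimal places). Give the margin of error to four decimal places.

ME = 0.0426

With x = 134 successes in n = 204, p̂ = 0.65686.
Standard error of p̂: √(0.225394/204) = √0.001104873 = 0.033240.
z* = 1.282 at the 80% level.
So ME = 0.0426.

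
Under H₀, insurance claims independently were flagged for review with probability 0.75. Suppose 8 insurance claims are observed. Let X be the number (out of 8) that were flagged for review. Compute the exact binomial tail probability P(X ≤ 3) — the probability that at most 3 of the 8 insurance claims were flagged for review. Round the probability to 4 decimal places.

X is binomial with n = 8 and p = 0.75.
P(X ≤ 3) = C(8,0)·0.75^0·0.25^8 + C(8,1)·0.75^1·0.25^7 + C(8,2)·0.75^2·0.25^6 + C(8,3)·0.75^3·0.25^5.
= 0.000015 + 0.000366 + 0.003845 + 0.023071 = 0.0273.

P = 0.0273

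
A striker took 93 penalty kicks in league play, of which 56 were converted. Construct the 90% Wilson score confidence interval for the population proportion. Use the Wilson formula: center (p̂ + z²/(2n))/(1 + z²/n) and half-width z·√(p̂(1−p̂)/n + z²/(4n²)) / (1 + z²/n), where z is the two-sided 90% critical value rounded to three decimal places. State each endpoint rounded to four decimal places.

Here p̂ = 56/93 = 0.60215 and z = 1.645 (z² = 2.706025).
1 + z²/n = 1.029097.
Adjusted center: (0.60215 + z²/(2n))/1.029097 = 0.59926.
Radicand: p̂(1−p̂)/n + z²/(4n²) = 0.002575971 + 0.000078218 = 0.002654189.
Half-width = 1.645·√0.002654189/1.029097 = 0.08235.
Interval: 0.59926 ± 0.08235 → (0.5169, 0.6816).

(0.5169, 0.6816)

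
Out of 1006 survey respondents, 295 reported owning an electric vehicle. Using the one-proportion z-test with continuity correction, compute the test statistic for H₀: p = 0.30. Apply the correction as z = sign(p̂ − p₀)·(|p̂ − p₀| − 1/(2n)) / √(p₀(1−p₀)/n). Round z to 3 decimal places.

z = -0.433

Sample proportion p̂ = 295/1006 = 0.29324. p̂ − p₀ = -0.006759.
1/(2n) = 0.000497.
Corrected numerator: |-0.006759| − 0.000497 = 0.006262.
Null standard error: √(0.30·0.70/1006) = √0.000208748 = 0.014448.
z = −0.006262/0.014448 = -0.433.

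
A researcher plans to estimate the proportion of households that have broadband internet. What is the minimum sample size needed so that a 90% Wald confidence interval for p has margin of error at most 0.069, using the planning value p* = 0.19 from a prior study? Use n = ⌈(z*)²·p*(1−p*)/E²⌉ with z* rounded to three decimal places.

For 90% confidence, z* = 1.645.
p*(1−p*) = 0.19·0.81 = 0.1539.
(z*)²·p*(1−p*)/E² = 2.706025·0.1539/0.004761 = 87.473.
Rounding up, n = 88.

n = 88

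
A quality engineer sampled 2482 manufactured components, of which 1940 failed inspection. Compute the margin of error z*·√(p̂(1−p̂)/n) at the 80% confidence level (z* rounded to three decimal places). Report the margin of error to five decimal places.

ME = 0.01063

Sample proportion p̂ = 1940/2482 = 0.78163.
SE(p̂) = √(0.78163·0.21837/2482) = 0.008293.
For 80% confidence, z* = 1.282.
ME = 1.282·0.008293 = 0.01063.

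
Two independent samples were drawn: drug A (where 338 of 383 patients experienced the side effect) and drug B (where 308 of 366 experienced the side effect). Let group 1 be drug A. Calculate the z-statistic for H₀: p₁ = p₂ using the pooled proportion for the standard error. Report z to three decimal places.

z = 1.628

Sample proportions: p̂₁ = 338/383 = 0.88251 and p̂₂ = 308/366 = 0.84153.
Pooling: p̂ = 646/749 = 0.86248.
SE = √[p̂(1−p̂)(1/n₁+1/n₂)] = √[0.86248·0.13752·(1/383+1/366)] ≈ 0.025174.
z = (p̂₁ − p̂₂)/SE = (0.88251 − 0.84153)/0.025174 = 0.04098/0.025174 = 1.628.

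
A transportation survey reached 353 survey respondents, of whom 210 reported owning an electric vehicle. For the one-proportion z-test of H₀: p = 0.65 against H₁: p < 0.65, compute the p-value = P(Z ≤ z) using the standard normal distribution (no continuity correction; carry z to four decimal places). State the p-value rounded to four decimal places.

p-value = 0.0150

The sample proportion is 210/353 = 0.59490.
SE₀ = √(0.65·0.35/353) = 0.025387.
z = (p̂ − p₀)/SE = (210/353 − 0.65)/0.025387 ≈ -2.1704.
From the standard normal, P(Z ≤ z) = 0.0150.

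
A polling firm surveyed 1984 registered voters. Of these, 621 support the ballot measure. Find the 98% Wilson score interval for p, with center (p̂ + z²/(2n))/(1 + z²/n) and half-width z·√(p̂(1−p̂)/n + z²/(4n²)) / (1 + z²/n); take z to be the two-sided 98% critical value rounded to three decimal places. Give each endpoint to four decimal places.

(0.2893, 0.3377)

p̂ = 621/1984 = 0.31300; z = 2.326, so z² = 5.410276.
1 + z²/n = 1.002727.
Adjusted center: (0.31300 + z²/(2n))/1.002727 = 0.31351.
Radicand: p̂(1−p̂)/n + z²/(4n²) = 0.000108383 + 0.000000344 = 0.000108727.
Half-width = z·√(radicand)/denom = 2.326·0.010427/1.002727 = 0.02419.
So the interval runs from 0.2893 to 0.3377.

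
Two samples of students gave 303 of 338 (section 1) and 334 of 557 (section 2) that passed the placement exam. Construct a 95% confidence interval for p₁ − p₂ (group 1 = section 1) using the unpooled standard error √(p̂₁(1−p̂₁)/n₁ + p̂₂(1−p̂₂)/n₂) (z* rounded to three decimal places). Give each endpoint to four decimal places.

p̂₁ = 0.89645, p̂₂ = 0.59964, so the observed difference is 0.29681.
SE = √(0.000274638 + 0.000431008) = √0.000705646 = 0.026564.
For 95% confidence, z* = 1.960. Margin = 1.960·0.026564 = 0.05207.
CI: 0.29681 ± 0.05207 = (0.2447, 0.3489).

(0.2447, 0.3489)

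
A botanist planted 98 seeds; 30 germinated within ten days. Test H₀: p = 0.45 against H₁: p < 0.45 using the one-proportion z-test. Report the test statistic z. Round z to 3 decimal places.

z = -2.863

The sample proportion is 30/98 = 0.30612.
Null standard error: √(0.45·0.55/98) = √0.002525510 = 0.050254.
Test statistic: z = -0.14388/0.050254 = -2.863.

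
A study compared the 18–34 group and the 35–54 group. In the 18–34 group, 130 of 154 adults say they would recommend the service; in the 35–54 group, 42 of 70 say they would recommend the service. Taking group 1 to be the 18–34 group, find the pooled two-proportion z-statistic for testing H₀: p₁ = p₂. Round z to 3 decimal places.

z = 4.012

p̂₁ = 130/154 = 0.84416, p̂₂ = 42/70 = 0.60000.
Pooling: p̂ = 172/224 = 0.76786.
SE = √[p̂(1−p̂)(1/n₁+1/n₂)] = √[0.76786·0.23214·(1/154+1/70)] ≈ 0.060860.
z = (p̂₁ − p̂₂)/SE = (0.84416 − 0.60000)/0.060860 = 0.24416/0.060860 = 4.012.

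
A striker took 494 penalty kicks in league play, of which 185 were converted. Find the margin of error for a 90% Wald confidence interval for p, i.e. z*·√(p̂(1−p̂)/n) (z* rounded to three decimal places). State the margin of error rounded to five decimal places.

Sample proportion p̂ = 185/494 = 0.37449.
Standard error of p̂: √(0.234248/494) = √0.000474187 = 0.021776.
z* = 1.645 at the 90% level.
ME = 1.645·0.021776 = 0.03582.

ME = 0.03582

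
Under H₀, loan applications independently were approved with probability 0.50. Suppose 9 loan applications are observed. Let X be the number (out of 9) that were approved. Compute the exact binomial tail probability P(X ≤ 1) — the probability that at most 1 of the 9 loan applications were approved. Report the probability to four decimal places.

X ~ Binomial(n=9, p=0.50).
P(X ≤ 1) = C(9,0)·0.50^0·0.50^9 + C(9,1)·0.50^1·0.50^8.
= 0.001953 + 0.017578 = 0.0195.

P = 0.0195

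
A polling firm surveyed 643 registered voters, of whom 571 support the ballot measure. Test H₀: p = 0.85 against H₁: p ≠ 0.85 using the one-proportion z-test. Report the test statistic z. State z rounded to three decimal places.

Sample proportion p̂ = 571/643 = 0.88802.
Null standard error: √(0.85·0.15/643) = √0.000198289 = 0.014082.
Test statistic: z = 0.03802/0.014082 = 2.700.

z = 2.700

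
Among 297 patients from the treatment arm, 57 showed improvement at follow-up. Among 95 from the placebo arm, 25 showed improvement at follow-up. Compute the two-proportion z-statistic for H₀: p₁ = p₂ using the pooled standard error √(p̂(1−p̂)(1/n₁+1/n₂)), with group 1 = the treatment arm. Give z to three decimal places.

Sample proportions: p̂₁ = 57/297 = 0.19192 and p̂₂ = 25/95 = 0.26316.
Pooled p̂ = (57+25)/(297+95) = 82/392 = 0.20918.
SE = √[p̂(1−p̂)(1/n₁+1/n₂)] = √[0.20918·0.79082·(1/297+1/95)] ≈ 0.047941.
z = (p̂₁ − p̂₂)/SE = (0.19192 − 0.26316)/0.047941 = -0.07124/0.047941 = -1.486.

z = -1.486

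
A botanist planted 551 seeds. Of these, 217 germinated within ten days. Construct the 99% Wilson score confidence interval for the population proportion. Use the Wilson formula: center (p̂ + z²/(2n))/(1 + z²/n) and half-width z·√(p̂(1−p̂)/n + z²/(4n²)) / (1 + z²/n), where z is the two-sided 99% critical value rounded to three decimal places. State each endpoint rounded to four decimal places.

Here p̂ = 217/551 = 0.39383 and z = 2.576 (z² = 6.635776).
1 + z²/n = 1.012043.
Adjusted center: (0.39383 + z²/(2n))/1.012043 = 0.39509.
Radicand: p̂(1−p̂)/n + z²/(4n²) = 0.000433263 + 0.000005464 = 0.000438727.
Half-width = z·√(radicand)/denom = 2.576·0.020946/1.012043 = 0.05331.
So the interval runs from 0.3418 to 0.4484.

(0.3418, 0.4484)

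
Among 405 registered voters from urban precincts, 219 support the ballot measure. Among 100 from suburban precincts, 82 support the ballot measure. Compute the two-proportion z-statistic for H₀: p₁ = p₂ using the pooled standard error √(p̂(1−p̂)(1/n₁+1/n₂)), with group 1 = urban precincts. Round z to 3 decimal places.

z = -5.097

p̂₁ = 219/405 = 0.54074, p̂₂ = 82/100 = 0.82000.
Pooled p̂ = (219+82)/(405+100) = 301/505 = 0.59604.
SE = √[p̂(1−p̂)(1/n₁+1/n₂)] = √[0.59604·0.40396·(1/405+1/100)] ≈ 0.054793.
z = -0.27926/0.054793 = -5.097.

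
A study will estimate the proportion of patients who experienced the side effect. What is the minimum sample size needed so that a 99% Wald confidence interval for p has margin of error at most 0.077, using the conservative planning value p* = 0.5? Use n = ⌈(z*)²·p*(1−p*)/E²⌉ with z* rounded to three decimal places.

n = 280

The 99% critical value is z* = 2.576.
p*(1−p*) = 0.50·0.50 = 0.2500.
Required n before rounding: 6.635776 × 0.2500 / 0.077² = 279.802.
Rounding up, n = 280.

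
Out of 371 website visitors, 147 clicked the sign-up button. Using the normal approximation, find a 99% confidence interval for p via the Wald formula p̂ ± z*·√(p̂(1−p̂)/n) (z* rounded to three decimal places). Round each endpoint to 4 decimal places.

Sample proportion p̂ = 147/371 = 0.39623.
SE(p̂) = √(0.39623·0.60377/371) = 0.025393.
The 99% critical value is z* = 2.576.
Margin of error: 2.576 × 0.025393 = 0.06541.
CI: 0.39623 ± 0.06541 = (0.3308, 0.4616).

(0.3308, 0.4616)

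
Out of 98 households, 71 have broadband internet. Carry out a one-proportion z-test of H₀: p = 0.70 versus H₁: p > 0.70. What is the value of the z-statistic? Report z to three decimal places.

z = 0.529

The sample proportion is 71/98 = 0.72449.
Null standard error: √(0.70·0.30/98) = √0.002142857 = 0.046291.
Test statistic: z = 0.02449/0.046291 = 0.529.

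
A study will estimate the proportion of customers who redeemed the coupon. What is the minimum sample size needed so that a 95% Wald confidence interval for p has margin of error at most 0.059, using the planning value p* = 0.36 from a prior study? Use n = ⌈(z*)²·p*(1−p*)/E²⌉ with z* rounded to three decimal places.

The 95% critical value is z* = 1.960.
p*(1−p*) = 0.2304.
Required n before rounding: 3.841600 × 0.2304 / 0.059² = 254.267.
Rounding up, n = 255.

n = 255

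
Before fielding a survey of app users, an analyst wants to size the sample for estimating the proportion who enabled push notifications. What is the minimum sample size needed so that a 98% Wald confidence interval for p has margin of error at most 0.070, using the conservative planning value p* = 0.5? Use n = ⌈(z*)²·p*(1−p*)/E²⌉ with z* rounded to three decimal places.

n = 277

The 98% critical value is z* = 2.326.
p*(1−p*) = 0.50·0.50 = 0.2500.
Required n before rounding: 5.410276 × 0.2500 / 0.070² = 276.034.
⌈276.034⌉ = 277.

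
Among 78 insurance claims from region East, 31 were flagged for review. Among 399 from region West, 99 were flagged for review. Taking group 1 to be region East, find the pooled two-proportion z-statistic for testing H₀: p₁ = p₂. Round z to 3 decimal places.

Sample proportions: p̂₁ = 31/78 = 0.39744 and p̂₂ = 99/399 = 0.24812.
Pooling: p̂ = 130/477 = 0.27254.
Pooled SE = √[0.1982604·0.01532678] ≈ 0.055124.
z = (p̂₁ − p̂₂)/SE = (0.39744 − 0.24812)/0.055124 = 0.14932/0.055124 = 2.709.

z = 2.709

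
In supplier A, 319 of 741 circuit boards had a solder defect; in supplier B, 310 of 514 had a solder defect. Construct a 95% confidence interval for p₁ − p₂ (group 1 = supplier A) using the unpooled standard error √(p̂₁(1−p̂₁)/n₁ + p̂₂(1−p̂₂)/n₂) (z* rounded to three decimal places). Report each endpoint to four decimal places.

(-0.2279, -0.1173)

p̂₁ = 0.43050, p̂₂ = 0.60311, so the observed difference is -0.17261.
SE = √(0.000330863 + 0.000465696) = √0.000796559 = 0.028223.
For 95% confidence, z* = 1.960. Margin of error = 0.05532.
Interval: -0.17261 ± 0.05532 → (-0.2279, -0.1173).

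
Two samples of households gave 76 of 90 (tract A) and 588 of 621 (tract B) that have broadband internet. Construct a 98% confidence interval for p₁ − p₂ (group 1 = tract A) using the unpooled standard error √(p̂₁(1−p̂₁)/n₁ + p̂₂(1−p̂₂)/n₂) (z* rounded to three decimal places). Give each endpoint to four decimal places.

(-0.1937, -0.0111)

p̂₁ = 76/90 = 0.84444, p̂₂ = 588/621 = 0.94686; p̂₁ − p̂₂ = -0.10242.
Unpooled SE = √(p̂₁(1−p̂₁)/n₁ + p̂₂(1−p̂₂)/n₂) = √(0.001459534 + 0.000081025) = 0.039250.
The 98% critical value is z* = 2.326. Margin of error = 0.09130.
So the interval runs from -0.1937 to -0.0111.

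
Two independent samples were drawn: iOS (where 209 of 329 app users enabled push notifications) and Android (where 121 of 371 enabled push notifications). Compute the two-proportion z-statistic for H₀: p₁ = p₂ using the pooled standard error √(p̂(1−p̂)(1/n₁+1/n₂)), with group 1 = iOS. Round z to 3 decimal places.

Sample proportions: p̂₁ = 209/329 = 0.63526 and p̂₂ = 121/371 = 0.32615.
Pooling: p̂ = 330/700 = 0.47143.
Pooled SE = √[0.2491837·0.00573493] ≈ 0.037803.
z = (p̂₁ − p̂₂)/SE = (0.63526 − 0.32615)/0.037803 = 0.30911/0.037803 = 8.177.

z = 8.177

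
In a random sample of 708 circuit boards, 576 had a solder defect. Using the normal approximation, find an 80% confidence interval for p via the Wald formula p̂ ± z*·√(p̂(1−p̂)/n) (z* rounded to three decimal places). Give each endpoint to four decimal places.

The sample proportion is 576/708 = 0.81356.
SE = √(p̂(1−p̂)/n) = √(0.151681/708) = 0.014637.
z* = 1.282 at the 80% level.
Margin of error: 1.282 × 0.014637 = 0.01876.
Interval: 0.81356 ± 0.01876 → (0.7948, 0.8323).

(0.7948, 0.8323)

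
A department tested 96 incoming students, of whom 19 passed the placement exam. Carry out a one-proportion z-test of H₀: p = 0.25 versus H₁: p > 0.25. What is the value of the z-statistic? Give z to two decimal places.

p̂ = 19/96 = 0.19792.
SE₀ = √(0.25·0.75/96) = 0.044194.
z = (0.19792 − 0.25)/0.044194 = -0.05208/0.044194 = -1.18.

z = -1.18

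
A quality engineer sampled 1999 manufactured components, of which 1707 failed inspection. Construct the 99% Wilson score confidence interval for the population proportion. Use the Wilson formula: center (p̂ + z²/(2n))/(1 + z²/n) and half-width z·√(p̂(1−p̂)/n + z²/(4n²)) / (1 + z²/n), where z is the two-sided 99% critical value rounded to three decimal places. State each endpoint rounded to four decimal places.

(0.8324, 0.8731)

Here p̂ = 1707/1999 = 0.85393 and z = 2.576 (z² = 6.635776).
Denominator 1 + z²/n = 1 + 6.635776/1999 = 1.003320.
Center = (0.85393 + 0.001660)/1.003320 = 0.85276.
Radicand: p̂(1−p̂)/n + z²/(4n²) = 0.000062399 + 0.000000415 = 0.000062814.
Half-width = 2.576·√0.000062814/1.003320 = 0.02035.
So the interval runs from 0.8324 to 0.8731.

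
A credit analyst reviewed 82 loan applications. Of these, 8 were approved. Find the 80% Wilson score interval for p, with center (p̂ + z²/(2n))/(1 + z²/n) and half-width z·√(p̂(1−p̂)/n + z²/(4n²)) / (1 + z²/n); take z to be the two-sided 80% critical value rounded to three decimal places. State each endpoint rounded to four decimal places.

(0.0631, 0.1478)

Here p̂ = 8/82 = 0.09756 and z = 1.282 (z² = 1.643524).
1 + z²/n = 1.020043.
Center = (0.09756 + 0.010021)/1.020043 = 0.10547.
Radicand: p̂(1−p̂)/n + z²/(4n²) = 0.001073693 + 0.000061107 = 0.001134800.
Half-width = 1.282·√0.001134800/1.020043 = 0.04234.
Interval: 0.10547 ± 0.04234 → (0.0631, 0.1478).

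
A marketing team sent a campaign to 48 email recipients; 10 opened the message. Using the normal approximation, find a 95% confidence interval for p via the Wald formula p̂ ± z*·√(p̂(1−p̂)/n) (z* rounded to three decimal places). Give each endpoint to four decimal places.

With x = 10 successes in n = 48, p̂ = 0.20833.
Standard error of p̂: √(0.164931/48) = √0.003436053 = 0.058618.
z* = 1.960 at the 95% level.
Margin = 1.960·0.058618 = 0.11489.
Interval: 0.20833 ± 0.11489 → (0.0934, 0.3232).

(0.0934, 0.3232)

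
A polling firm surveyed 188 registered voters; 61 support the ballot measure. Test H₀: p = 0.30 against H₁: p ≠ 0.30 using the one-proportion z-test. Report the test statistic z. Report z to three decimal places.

z = 0.732

With x = 61 successes in n = 188, p̂ = 0.32447.
Under H₀, SE = √(p₀(1−p₀)/n) = √(0.30·0.70/188) = √0.001117021 = 0.033422.
Test statistic: z = 0.02447/0.033422 = 0.732.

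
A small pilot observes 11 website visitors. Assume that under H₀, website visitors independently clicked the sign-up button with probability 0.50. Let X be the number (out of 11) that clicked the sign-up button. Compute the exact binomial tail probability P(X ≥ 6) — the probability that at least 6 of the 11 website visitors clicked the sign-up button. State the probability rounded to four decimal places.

P = 0.5000

X is binomial with n = 11 and p = 0.50.
P(X ≥ 6) = Σ_{j=6}^{11} C(11,j)·0.50^j·0.50^{11−j}.
= 0.225586 + 0.161133 + 0.080566 + 0.026855 + 0.005371 + 0.000488 = 0.5000.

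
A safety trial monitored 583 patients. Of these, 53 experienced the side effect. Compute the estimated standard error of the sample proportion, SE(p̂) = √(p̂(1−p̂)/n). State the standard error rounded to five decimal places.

Sample proportion p̂ = 53/583 = 0.09091.
p̂(1−p̂) = 0.09091·0.90909 = 0.082645.
SE = √(0.082645/583) = 0.01191.

SE = 0.01191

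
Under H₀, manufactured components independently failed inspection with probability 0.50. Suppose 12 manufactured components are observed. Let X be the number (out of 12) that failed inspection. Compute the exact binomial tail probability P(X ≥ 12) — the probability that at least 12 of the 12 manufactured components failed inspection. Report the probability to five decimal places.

P = 0.00024

X ~ Binomial(n=12, p=0.50).
P(X ≥ 12) = C(12,12)·0.50^12·0.50^0.
= 0.000244 = 0.00024.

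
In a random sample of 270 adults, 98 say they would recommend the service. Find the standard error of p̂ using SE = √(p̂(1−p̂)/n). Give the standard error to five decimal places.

With x = 98 successes in n = 270, p̂ = 0.36296.
p̂(1−p̂) = 0.36296·0.63704 = 0.231220.
SE = √(0.231220/270) = √0.000856370 = 0.02926.

SE = 0.02926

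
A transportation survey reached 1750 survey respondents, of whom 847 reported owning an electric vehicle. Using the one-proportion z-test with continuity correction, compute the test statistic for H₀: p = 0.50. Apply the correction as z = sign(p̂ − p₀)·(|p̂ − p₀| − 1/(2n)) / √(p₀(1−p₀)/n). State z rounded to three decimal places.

z = -1.315

p̂ = 847/1750 = 0.48400. p̂ − p₀ = -0.016000.
Continuity correction 1/(2n) = 1/3500 = 0.000286.
Corrected numerator: |-0.016000| − 0.000286 = 0.015714.
Under H₀, SE = √(p₀(1−p₀)/n) = √(0.50·0.50/1750) = √0.000142857 = 0.011952.
z = (−)0.015714/0.011952 = -1.315.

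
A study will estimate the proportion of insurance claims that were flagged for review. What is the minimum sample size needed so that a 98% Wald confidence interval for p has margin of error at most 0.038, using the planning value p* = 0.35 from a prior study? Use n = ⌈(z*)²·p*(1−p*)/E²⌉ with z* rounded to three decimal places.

n = 853

The 98% critical value is z* = 2.326.
p*(1−p*) = 0.35·0.65 = 0.2275.
(z*)²·p*(1−p*)/E² = 5.410276·0.2275/0.001444 = 852.381.
⌈852.381⌉ = 853.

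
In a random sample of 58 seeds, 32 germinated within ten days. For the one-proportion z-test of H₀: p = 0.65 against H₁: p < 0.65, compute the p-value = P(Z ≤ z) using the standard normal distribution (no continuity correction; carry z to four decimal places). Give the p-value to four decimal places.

With x = 32 successes in n = 58, p̂ = 0.55172.
Under H₀, SE = √(p₀(1−p₀)/n) = √(0.65·0.35/58) = √0.003922414 = 0.062629.
z = (p̂ − p₀)/SE = (32/58 − 0.65)/0.062629 ≈ -1.5692.
From the standard normal, P(Z ≤ z) = 0.0583.

p-value = 0.0583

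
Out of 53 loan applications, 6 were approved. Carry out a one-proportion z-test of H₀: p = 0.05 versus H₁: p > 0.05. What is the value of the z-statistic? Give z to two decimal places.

z = 2.11

With x = 6 successes in n = 53, p̂ = 0.11321.
Under H₀, SE = √(p₀(1−p₀)/n) = √(0.05·0.95/53) = √0.000896226 = 0.029937.
Test statistic: z = 0.06321/0.029937 = 2.11.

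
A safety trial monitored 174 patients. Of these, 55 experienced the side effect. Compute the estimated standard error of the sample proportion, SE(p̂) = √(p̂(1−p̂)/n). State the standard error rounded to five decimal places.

SE = 0.03525

With x = 55 successes in n = 174, p̂ = 0.31609.
p̂(1−p̂) = 0.216177.
SE = √(0.216177/174) = 0.03525.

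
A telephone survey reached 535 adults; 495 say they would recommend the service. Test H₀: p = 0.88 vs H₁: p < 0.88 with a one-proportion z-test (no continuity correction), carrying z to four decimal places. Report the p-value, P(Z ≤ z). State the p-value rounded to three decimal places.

Sample proportion p̂ = 495/535 = 0.92523.
SE₀ = √(0.88·0.12/535) = 0.014049.
Test statistic (full precision, shown to 4 dp): z = (495/535 − 0.88)/SE₀ ≈ 3.2196.
p-value = P(Z ≤ z) with z = 3.2196 → 0.999.

p-value = 0.999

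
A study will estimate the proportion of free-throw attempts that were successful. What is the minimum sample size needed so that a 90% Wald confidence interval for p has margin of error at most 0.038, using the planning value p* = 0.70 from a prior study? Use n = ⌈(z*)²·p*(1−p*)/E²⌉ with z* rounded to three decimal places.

n = 394

For 90% confidence, z* = 1.645.
p*(1−p*) = 0.70·0.30 = 0.2100.
Required n before rounding: 2.706025 × 0.2100 / 0.038² = 393.535.
⌈393.535⌉ = 394.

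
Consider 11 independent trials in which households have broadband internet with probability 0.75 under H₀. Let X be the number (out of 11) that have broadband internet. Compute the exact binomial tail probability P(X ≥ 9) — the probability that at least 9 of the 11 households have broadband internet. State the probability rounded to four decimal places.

X is binomial with n = 11 and p = 0.75.
P(X ≥ 9) = C(11,9)·0.75^9·0.25^2 + C(11,10)·0.75^10·0.25^1 + C(11,11)·0.75^11·0.25^0.
= 0.258104 + 0.154862 + 0.042235 = 0.4552.

P = 0.4552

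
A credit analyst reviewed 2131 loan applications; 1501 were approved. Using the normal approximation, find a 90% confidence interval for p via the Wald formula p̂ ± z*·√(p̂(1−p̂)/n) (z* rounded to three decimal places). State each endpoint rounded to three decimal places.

(0.688, 0.721)

p̂ = 1501/2131 = 0.70436.
SE(p̂) = √(0.70436·0.29564/2131) = 0.009885.
z* = 1.645 at the 90% level.
Margin of error: 1.645 × 0.009885 = 0.01626.
So the interval runs from 0.688 to 0.721.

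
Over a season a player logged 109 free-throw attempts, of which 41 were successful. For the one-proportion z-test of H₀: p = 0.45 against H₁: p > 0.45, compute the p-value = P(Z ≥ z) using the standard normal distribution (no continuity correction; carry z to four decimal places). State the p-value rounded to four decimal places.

p-value = 0.9394

p̂ = 41/109 = 0.37615.
Under H₀, SE = √(p₀(1−p₀)/n) = √(0.45·0.55/109) = √0.002270642 = 0.047651.
z = (p̂ − p₀)/SE = (41/109 − 0.45)/0.047651 ≈ -1.5499.
p-value = P(Z ≥ z) with z = -1.5499 → 0.9394.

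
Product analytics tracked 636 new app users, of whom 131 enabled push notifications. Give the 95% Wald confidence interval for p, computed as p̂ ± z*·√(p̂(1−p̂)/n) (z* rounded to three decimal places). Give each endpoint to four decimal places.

(0.1745, 0.2374)

Sample proportion p̂ = 131/636 = 0.20597.
SE = √(p̂(1−p̂)/n) = √(0.163549/636) = 0.016036.
z* = 1.960 at the 95% level.
Margin of error: 1.960 × 0.016036 = 0.03143.
Interval: 0.20597 ± 0.03143 → (0.1745, 0.2374).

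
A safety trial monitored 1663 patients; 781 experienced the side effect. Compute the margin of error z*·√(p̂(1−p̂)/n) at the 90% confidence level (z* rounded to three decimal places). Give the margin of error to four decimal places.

With x = 781 successes in n = 1663, p̂ = 0.46963.
SE(p̂) = √(0.46963·0.53037/1663) = 0.012238.
For 90% confidence, z* = 1.645.
Margin of error = z*·SE = 1.645 × 0.012238 = 0.0201.

ME = 0.0201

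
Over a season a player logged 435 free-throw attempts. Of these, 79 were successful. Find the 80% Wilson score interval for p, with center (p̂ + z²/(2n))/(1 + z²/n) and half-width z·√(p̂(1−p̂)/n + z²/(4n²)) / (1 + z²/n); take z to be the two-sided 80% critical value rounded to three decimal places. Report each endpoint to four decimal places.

Here p̂ = 79/435 = 0.18161 and z = 1.282 (z² = 1.643524).
Denominator 1 + z²/n = 1 + 1.643524/435 = 1.003778.
Adjusted center: (0.18161 + z²/(2n))/1.003778 = 0.18281.
Radicand: p̂(1−p̂)/n + z²/(4n²) = 0.000341672 + 0.000002171 = 0.000343843.
Half-width = z·√(radicand)/denom = 1.282·0.018543/1.003778 = 0.02368.
CI: 0.18281 ± 0.02368 = (0.1591, 0.2065).

(0.1591, 0.2065)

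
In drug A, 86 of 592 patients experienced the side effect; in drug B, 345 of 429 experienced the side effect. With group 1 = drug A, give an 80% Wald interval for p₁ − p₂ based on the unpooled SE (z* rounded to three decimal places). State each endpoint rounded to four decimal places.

p̂₁ = 86/592 = 0.14527, p̂₂ = 345/429 = 0.80420; p̂₁ − p̂₂ = -0.65893.
SE = √(0.000209741 + 0.000367051) = √0.000576792 = 0.024017.
For 80% confidence, z* = 1.282. Margin of error = 0.03079.
CI: -0.65893 ± 0.03079 = (-0.6897, -0.6281).

(-0.6897, -0.6281)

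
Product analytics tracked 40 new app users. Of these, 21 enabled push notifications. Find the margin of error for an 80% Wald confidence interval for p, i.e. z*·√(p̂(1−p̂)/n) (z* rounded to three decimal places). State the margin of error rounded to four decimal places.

ME = 0.1012

The sample proportion is 21/40 = 0.52500.
SE(p̂) = √(0.52500·0.47500/40) = 0.078958.
The 80% critical value is z* = 1.282.
So ME = 0.1012.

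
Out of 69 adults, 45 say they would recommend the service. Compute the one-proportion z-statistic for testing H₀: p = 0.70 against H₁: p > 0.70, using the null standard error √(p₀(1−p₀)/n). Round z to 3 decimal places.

z = -0.867

The sample proportion is 45/69 = 0.65217.
SE₀ = √(0.70·0.30/69) = 0.055168.
z = (p̂ − p₀)/SE = (0.65217 − 0.70)/0.055168 = -0.867.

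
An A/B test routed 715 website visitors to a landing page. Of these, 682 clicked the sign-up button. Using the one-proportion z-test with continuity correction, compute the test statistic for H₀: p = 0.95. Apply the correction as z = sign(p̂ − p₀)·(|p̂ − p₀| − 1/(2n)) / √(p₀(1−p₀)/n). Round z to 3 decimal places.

The sample proportion is 682/715 = 0.95385. p̂ − p₀ = 0.003846.
1/(2n) = 0.000699.
Corrected numerator: |0.003846| − 0.000699 = 0.003147.
Under H₀, SE = √(p₀(1−p₀)/n) = √(0.95·0.05/715) = √0.000066434 = 0.008151.
z = (+)0.003147/0.008151 = 0.386.

z = 0.386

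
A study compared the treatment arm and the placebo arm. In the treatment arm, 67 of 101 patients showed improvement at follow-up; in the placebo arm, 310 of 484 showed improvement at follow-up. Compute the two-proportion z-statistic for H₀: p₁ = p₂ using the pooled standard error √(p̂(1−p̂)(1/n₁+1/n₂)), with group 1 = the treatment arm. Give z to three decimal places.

p̂₁ = 67/101 = 0.66337, p̂₂ = 310/484 = 0.64050.
Pooling: p̂ = 377/585 = 0.64444.
Pooled SE = √[0.2291358·0.01196711] ≈ 0.052365.
z = 0.02287/0.052365 = 0.437.

z = 0.437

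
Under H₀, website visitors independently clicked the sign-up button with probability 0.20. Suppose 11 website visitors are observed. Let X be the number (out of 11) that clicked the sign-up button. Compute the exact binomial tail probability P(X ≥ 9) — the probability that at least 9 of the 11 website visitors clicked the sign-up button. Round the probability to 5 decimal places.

P = 0.00002

X ~ Binomial(n=11, p=0.20).
P(X ≥ 9) = C(11,9)·0.20^9·0.80^2 + C(11,10)·0.20^10·0.80^1 + C(11,11)·0.20^11·0.80^0.
= 0.000018 + 0.000001 + 0.000000 = 0.00002.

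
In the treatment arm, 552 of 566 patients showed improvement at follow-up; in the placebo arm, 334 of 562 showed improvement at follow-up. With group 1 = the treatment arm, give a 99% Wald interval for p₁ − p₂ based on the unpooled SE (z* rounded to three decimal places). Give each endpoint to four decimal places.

p̂₁ = 0.97527, p̂₂ = 0.59431, so the observed difference is 0.38096.
SE = √(0.000042620 + 0.000429015) = √0.000471635 = 0.021717.
The 99% critical value is z* = 2.576. Margin of error = 0.05594.
CI: 0.38096 ± 0.05594 = (0.3250, 0.4369).

(0.3250, 0.4369)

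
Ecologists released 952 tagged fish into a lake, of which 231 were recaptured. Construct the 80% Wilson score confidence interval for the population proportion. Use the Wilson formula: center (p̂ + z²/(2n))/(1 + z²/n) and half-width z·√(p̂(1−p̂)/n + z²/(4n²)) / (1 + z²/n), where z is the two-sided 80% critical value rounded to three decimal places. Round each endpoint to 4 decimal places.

(0.2253, 0.2609)

p̂ = 231/952 = 0.24265; z = 1.282, so z² = 1.643524.
1 + z²/n = 1.001726.
Adjusted center: (0.24265 + z²/(2n))/1.001726 = 0.24309.
Radicand: p̂(1−p̂)/n + z²/(4n²) = 0.000193035 + 0.000000453 = 0.000193488.
Half-width = z·√(radicand)/denom = 1.282·0.013910/1.001726 = 0.01780.
CI: 0.24309 ± 0.01780 = (0.2253, 0.2609).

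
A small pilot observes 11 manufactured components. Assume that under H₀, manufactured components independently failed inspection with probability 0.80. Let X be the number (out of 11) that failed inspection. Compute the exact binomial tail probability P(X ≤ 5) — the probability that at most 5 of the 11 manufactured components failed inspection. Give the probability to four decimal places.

X ~ Binomial(n=11, p=0.80).
P(X ≤ 5) = Σ_{j=0}^{5} C(11,j)·0.80^j·0.20^{11−j}.
= 0.000000 + 0.000001 + 0.000018 + 0.000216 + 0.001730 + 0.009689 = 0.0117.

P = 0.0117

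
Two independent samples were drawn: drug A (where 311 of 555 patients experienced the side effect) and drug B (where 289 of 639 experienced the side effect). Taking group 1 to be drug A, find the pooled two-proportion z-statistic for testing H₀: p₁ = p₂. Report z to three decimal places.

z = 3.726

Sample proportions: p̂₁ = 311/555 = 0.56036 and p̂₂ = 289/639 = 0.45227.
Pooled p̂ = (311+289)/(555+639) = 600/1194 = 0.50251.
Pooled SE = √[0.2499937·0.00336675] ≈ 0.029011.
z = 0.10809/0.029011 = 3.726.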